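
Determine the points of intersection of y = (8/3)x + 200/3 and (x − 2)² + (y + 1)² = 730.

Express y = (200 + 8x)/3 and substitute into the circle:
73x² + 3212x + 34675 = 0  ⟹  x² + 44x + 475 = 0
x = −19 or x = −25, giving (−19, 16) and (−25, 0).

(−25, 0) and (−19, 16)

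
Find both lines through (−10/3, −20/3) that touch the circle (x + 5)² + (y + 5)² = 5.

x − 2y = 10 and 2x − y = 0

Write the tangent as mx − y + (−20/3 − m·(−10/3)) = 0 and set its distance from the centre to √5:
(−5/3m − (5/3))² = 5(m² + 1)
2m² − 5m + 2 = 0, so m = 1/2 or m = 2.
With m = 1/2: x − 2y = 10. With m = 2: 2x − y = 0.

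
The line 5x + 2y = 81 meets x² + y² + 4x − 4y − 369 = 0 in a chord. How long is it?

From the line, y = (81 − 5x)/2. Substituting:
29x² − 754x + 4437 = 0  ⟹  x² − 26x + 153 = 0
x = 17 or x = 9, giving (17, −2) and (9, 18).
Chord length = distance between (17, −2) and (9, 18) = √464 = 4√29.

4√29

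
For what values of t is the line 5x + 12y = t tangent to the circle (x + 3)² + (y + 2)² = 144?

t = −195 or t = 117

Tangency holds when the distance from the centre (−3, −2) to the line equals the radius 12:
|5·(−3) + 12·(−2) − t| / √169 = 12
|t − (−39)| = 12·13, so t = 117 or t = −195.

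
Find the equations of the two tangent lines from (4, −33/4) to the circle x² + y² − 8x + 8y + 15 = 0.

Let a tangent through (4, −33/4) have slope m. Its distance from (4, −4) must equal √17:
(0m − (17/4))² = 17(m² + 1)
16m² − 1 = 0, so m = 1/4 or m = −1/4.
With m = 1/4: x − 4y = 37. With m = −1/4: x + 4y = −29.

x − 4y = 37 and x + 4y = −29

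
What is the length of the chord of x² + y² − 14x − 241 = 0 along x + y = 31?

2√2

Express y = −x + 31 and substitute into the circle:
2x² − 76x + 720 = 0  ⟹  x² − 38x + 360 = 0
x = 20 or x = 18, giving (20, 11) and (18, 13).
|(20, 11) − (18, 13)| = √((2)² + (−2)²) = 2√2.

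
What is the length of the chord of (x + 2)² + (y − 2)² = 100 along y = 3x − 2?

Substitute y = 3x − 2:
10x² − 20x − 80 = 0  ⟹  x² − 2x − 8 = 0
x = 4 or x = −2, giving (4, 10) and (−2, −8).
|(4, 10) − (−2, −8)| = √((6)² + (18)²) = 6√10.

6√10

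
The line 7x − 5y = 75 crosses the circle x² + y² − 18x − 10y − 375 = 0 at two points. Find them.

(0, −15) and (25, 20)

From the line, y = (−75 + 7x)/5. Substituting:
74x² − 1850x = 0  ⟹  x² − 25x = 0
x = 25 or x = 0, giving (25, 20) and (0, −15).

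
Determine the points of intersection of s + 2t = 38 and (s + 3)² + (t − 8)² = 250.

From the line, t = (38 − s)/2. Substituting:
5s² − 20s − 480 = 0  ⟹  s² − 4s − 96 = 0
s = 12 or s = −8, giving (12, 13) and (−8, 23).

(−8, 23) and (12, 13)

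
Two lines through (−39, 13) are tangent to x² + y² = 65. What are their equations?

x + 8y = 65 and 4x + 7y = −65

A line y − (13) = m(x − (−39)) is tangent when its distance from (0, 0) is √65:
[m·(39) − (−13)]² = 65(m² + 1)
56m² + 39m + 4 = 0, so m = −1/8 or m = −4/7.
With m = −1/8: x + 8y = 65. With m = −4/7: 4x + 7y = −65.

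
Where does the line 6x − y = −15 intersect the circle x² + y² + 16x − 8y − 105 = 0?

(−4, −9) and (0, 15)

Express y = 6x + 15 and substitute into the circle:
37x² + 148x = 0  ⟹  x² + 4x = 0
x = 0 or x = −4, giving (0, 15) and (−4, −9).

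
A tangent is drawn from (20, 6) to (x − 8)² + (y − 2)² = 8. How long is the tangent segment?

The centre is (8, 2) and r = 2√2. The square of the distance from P to the centre is 144 + 16 = 160.
The tangent meets the radius at right angles, so tangent² = |PO|² − r² = 160 − 8 = 152.

2√38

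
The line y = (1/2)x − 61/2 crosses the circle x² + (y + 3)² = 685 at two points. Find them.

Substitute y = (−61 + x)/2:
5x² − 110x + 285 = 0  ⟹  x² − 22x + 57 = 0
x = 19 or x = 3, giving (19, −21) and (3, −29).

(3, −29) and (19, −21)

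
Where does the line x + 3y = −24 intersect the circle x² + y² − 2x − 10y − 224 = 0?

Express y = (−24 − x)/3 and substitute into the circle:
10x² + 60x − 720 = 0  ⟹  x² + 6x − 72 = 0
x = 6 or x = −12, giving (6, −10) and (−12, −4).

(−12, −4) and (6, −10)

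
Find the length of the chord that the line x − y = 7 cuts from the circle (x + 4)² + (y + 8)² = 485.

Express y = x − 7 and substitute into the circle:
2x² + 10x − 468 = 0  ⟹  x² + 5x − 234 = 0
x = 13 or x = −18, giving (13, 6) and (−18, −25).
|(13, 6) − (−18, −25)| = √((31)² + (31)²) = 31√2.

31√2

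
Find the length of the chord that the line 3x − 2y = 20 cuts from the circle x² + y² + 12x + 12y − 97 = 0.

6√13

From the line, y = (−20 + 3x)/2. Substituting:
13x² − 468 = 0  ⟹  x² − 36 = 0
x = 6 or x = −6, giving (6, −1) and (−6, −19).
|(6, −1) − (−6, −19)| = √((12)² + (18)²) = 6√13.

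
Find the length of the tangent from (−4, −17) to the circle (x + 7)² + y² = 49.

Centre (−7, 0), r² = 49. |PO|² = (3)² + (−17)² = 298.
Power of the point: PT² = |PO|² − r² = 249, so PT = √249.

√249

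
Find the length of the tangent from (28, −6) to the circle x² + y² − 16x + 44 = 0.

The centre is (8, 0) and r = 2√5. The square of the distance from P to the centre is 400 + 36 = 436.
By the tangent–radius right angle, tangent length = √(|PO|² − r²) = √416 = 4√26.

4√26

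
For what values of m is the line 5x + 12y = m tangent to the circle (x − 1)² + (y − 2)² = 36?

m = −49 or m = 107

Tangency holds when the distance from the centre (1, 2) to the line equals the radius 6:
|5·1 + 12·2 − m| / √169 = 6
|m − (29)| = 6·13, so m = 107 or m = −49.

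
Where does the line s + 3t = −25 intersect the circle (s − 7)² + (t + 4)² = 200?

(−7, −6) and (17, −14)

Express t = (−25 − s)/3 and substitute into the circle:
10s² − 100s − 1190 = 0  ⟹  s² − 10s − 119 = 0
s = 17 or s = −7, giving (17, −14) and (−7, −6).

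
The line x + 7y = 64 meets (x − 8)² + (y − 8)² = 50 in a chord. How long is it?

Express y = (64 − x)/7 and substitute into the circle:
50x² − 800x + 750 = 0  ⟹  x² − 16x + 15 = 0
x = 15 or x = 1, giving (15, 7) and (1, 9).
Chord length = distance between (15, 7) and (1, 9) = √200 = 10√2.

10√2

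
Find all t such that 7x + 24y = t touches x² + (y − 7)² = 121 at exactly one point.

Tangency holds when the distance from the centre (0, 7) to the line equals the radius 11:
|7·0 + 24·7 − t| / √625 = 11
|t − (168)| = 11·25, so t = 443 or t = −107.

t = −107 or t = 443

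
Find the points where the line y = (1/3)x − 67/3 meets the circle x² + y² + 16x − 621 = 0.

(−11, −26) and (10, −19)

Express y = (−67 + x)/3 and substitute into the circle:
10x² + 10x − 1100 = 0  ⟹  x² + x − 110 = 0
x = 10 or x = −11, giving (10, −19) and (−11, −26).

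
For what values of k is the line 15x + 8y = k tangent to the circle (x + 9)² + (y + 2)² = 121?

k = −338 or k = 36

The line touches the circle iff its distance from (−9, −2) is 11:
|15·(−9) + 8·(−2) − k| / √289 = 11
|k − (−151)| = 11·17, so k = 36 or k = −338.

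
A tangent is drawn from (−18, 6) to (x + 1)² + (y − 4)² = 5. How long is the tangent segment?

With centre O = (−1, 4), |OP|² = 293 and r² = 5.
The tangent meets the radius at right angles, so tangent² = |PO|² − r² = 293 − 5 = 288.

12√2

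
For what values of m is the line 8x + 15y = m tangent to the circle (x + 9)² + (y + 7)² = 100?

For a tangent, require d(centre, line) = r = 10.
|8·(−9) + 15·(−7) − m| / √289 = 10
|m − (−177)| = 10·17, so m = −7 or m = −347.

m = −347 or m = −7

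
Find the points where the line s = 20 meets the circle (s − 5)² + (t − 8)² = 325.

(20, −2) and (20, 18)

The line gives s = 20. Substituting into the circle:
t² − 16t − 36 = 0
t = 18 or t = −2, giving (20, 18) and (20, −2).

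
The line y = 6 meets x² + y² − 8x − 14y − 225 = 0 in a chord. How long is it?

The distance from (4, 7) to the line is 1, and r² = 290.
Half the chord is √(r² − d²) = √(289), so the full chord is 34.

34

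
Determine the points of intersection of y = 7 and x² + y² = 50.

(−1, 7) and (1, 7)

Express y = 7 and substitute into the circle:
x² − 1 = 0
x = 1 or x = −1, giving (1, 7) and (−1, 7).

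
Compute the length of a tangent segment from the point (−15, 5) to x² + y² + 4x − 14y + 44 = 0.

With centre O = (−2, 7), |OP|² = 173 and r² = 9.
Power of the point: PT² = |PO|² − r² = 164, so PT = 2√41.

2√41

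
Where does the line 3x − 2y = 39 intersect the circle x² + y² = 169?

(5, −12) and (13, 0)

Express y = (−39 + 3x)/2 and substitute into the circle:
13x² − 234x + 845 = 0  ⟹  x² − 18x + 65 = 0
x = 13 or x = 5, giving (13, 0) and (5, −12).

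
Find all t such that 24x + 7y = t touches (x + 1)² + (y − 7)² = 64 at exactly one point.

The line touches the circle iff its distance from (−1, 7) is 8:
|24·(−1) + 7·7 − t| / √625 = 8
|t − (25)| = 8·25, so t = 225 or t = −175.

t = −175 or t = 225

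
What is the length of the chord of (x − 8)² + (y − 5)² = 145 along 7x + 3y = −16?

The distance from (8, 5) to the line is 87/√58, and r² = 145.
Half the chord is √(r² − d²) = √(29/2), so the full chord is √58.

√58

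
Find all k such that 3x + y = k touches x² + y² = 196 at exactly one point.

k = ±14√10

Tangency holds when the distance from the centre (0, 0) to the line equals the radius 14:
|3·0 + 1·0 − k| / √10 = 14
|k| = 14√10.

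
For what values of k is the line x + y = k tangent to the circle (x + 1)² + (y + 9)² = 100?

The line touches the circle iff its distance from (−1, −9) is 10:
|1·(−1) + 1·(−9) − k| / √2 = 10
|k − (−10)| = 10√2.

k = −10 ± 10√2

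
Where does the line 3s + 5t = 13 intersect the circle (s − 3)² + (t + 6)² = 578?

From the line, t = (13 − 3s)/5. Substituting:
34s² − 408s − 12376 = 0  ⟹  s² − 12s − 364 = 0
s = 26 or s = −14, giving (26, −13) and (−14, 11).

(−14, 11) and (26, −13)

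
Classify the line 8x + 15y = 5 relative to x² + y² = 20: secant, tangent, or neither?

Substituting the line into the circle gives 289x² − 80x − 4475 = 0.
Δ = 6400 − (−5173100) = 5179500.
Two real roots: the line is a secant.

secant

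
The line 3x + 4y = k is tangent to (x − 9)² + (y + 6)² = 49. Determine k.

For a tangent, require d(centre, line) = r = 7.
|3·9 + 4·(−6) − k| / √25 = 7
|k − (3)| = 7·5, so k = 38 or k = −32.

k = −32 or k = 38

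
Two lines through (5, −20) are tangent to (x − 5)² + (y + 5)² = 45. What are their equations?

A line y − (−20) = m(x − (5)) is tangent when its distance from (5, −5) is 3√5:
(0m − (15))² = 45(m² + 1)
m² − 4 = 0, so m = −2 or m = 2.
Through (5, −20) these give 2x + y = −10 and 2x − y = 30.

2x + y = −10 and 2x − y = 30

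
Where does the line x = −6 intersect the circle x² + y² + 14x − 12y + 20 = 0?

The line gives x = −6. Substituting into the circle:
y² − 12y − 28 = 0
y = 14 or y = −2, giving (−6, 14) and (−6, −2).

(−6, −2) and (−6, 14)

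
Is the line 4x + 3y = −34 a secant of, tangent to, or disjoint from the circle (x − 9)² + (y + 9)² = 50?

Substituting the line into the circle gives 25x² − 106x + 328 = 0.
Discriminant = (−106)² − 4·25·(328) = −21564 < 0.
No real roots: the line does not meet the circle.

disjoint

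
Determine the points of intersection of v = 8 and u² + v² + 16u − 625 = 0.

From the line, v = 8. Substituting:
u² + 16u − 561 = 0
u = 17 or u = −33, giving (17, 8) and (−33, 8).

(−33, 8) and (17, 8)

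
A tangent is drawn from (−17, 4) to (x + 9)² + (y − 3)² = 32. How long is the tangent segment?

The centre is (−9, 3) and r = 4√2. The square of the distance from P to the centre is 64 + 1 = 65.
The tangent meets the radius at right angles, so tangent² = |PO|² − r² = 65 − 32 = 33.

√33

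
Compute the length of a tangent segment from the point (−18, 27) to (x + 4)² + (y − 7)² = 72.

2√131

The centre is (−4, 7) and r = 6√2. The square of the distance from P to the centre is 196 + 400 = 596.
Power of the point: PT² = |PO|² − r² = 524, so PT = 2√131.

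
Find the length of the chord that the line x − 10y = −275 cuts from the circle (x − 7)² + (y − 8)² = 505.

2√101

Centre (7, 8), r² = 505. Perpendicular distance d from centre to line = |202| / √101 = 202/√101.
Chord = 2√(r² − d²) = 2·√(101) = 2√101.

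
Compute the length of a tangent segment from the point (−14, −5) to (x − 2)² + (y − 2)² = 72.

√233

Centre (2, 2), r² = 72. |PO|² = (−16)² + (−7)² = 305.
By the tangent–radius right angle, tangent length = √(|PO|² − r²) = √233.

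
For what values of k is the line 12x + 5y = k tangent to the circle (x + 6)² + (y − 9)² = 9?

For a tangent, require d(centre, line) = r = 3.
|12·(−6) + 5·9 − k| / √169 = 3
|k − (−27)| = 3·13, so k = 12 or k = −66.

k = −66 or k = 12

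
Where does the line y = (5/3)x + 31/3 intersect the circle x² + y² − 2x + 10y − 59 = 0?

(−8, −3) and (−5, 2)

Express y = (31 + 5x)/3 and substitute into the circle:
34x² + 442x + 1360 = 0  ⟹  x² + 13x + 40 = 0
x = −5 or x = −8, giving (−5, 2) and (−8, −3).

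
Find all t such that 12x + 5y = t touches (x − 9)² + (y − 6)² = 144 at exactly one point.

The line touches the circle iff its distance from (9, 6) is 12:
|12·9 + 5·6 − t| / √169 = 12
|t − (138)| = 12·13, so t = 294 or t = −18.

t = −18 or t = 294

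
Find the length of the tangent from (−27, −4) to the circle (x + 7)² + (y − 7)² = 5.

2√129

The centre is (−7, 7) and r = √5. The square of the distance from P to the centre is 400 + 121 = 521.
The tangent meets the radius at right angles, so tangent² = |PO|² − r² = 521 − 5 = 516.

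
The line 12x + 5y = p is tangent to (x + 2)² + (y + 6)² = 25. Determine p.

For a tangent, require d(centre, line) = r = 5.
|12·(−2) + 5·(−6) − p| / √169 = 5
|p − (−54)| = 5·13, so p = 11 or p = −119.

p = −119 or p = 11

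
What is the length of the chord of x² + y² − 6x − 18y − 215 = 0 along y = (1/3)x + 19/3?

11√10

Substitute y = (19 + x)/3:
10x² − 70x − 2600 = 0  ⟹  x² − 7x − 260 = 0
x = 20 or x = −13, giving (20, 13) and (−13, 2).
Chord length = distance between (20, 13) and (−13, 2) = √1210 = 11√10.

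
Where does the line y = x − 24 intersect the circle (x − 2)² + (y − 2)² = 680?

Express y = x − 24 and substitute into the circle:
2x² − 56x = 0  ⟹  x² − 28x = 0
x = 28 or x = 0, giving (28, 4) and (0, −24).

(0, −24) and (28, 4)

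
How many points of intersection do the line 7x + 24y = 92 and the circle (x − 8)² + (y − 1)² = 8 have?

Substituting the line into the circle gives 625x² − 10168x + 36880 = 0.
Δ = 103388224 − 92200000 = 11188224.
Two real roots: the line is a secant.

2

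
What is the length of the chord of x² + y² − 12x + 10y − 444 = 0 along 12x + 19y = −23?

From the line, y = (−23 − 12x)/19. Substituting:
505x² − 6060x − 164125 = 0  ⟹  x² − 12x − 325 = 0
x = 25 or x = −13, giving (25, −17) and (−13, 7).
Chord length = distance between (25, −17) and (−13, 7) = √2020 = 2√505.

2√505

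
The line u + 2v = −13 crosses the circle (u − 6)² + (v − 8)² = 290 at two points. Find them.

From the line, v = (−13 − u)/2. Substituting:
5u² + 10u − 175 = 0  ⟹  u² + 2u − 35 = 0
u = 5 or u = −7, giving (5, −9) and (−7, −3).

(−7, −3) and (5, −9)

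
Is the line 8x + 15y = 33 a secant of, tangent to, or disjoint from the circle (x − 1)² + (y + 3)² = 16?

Centre (1, −3), r² = 16. Distance² from centre to line = (−70)²/289 = 4900/289.
Since d² > r², the line lies outside the circle.

disjoint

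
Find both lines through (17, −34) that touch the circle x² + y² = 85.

9x + 2y = 85 and 7x + 6y = −85

Let a tangent through (17, −34) have slope m. Its distance from (0, 0) must equal √85:
[m·(−17) − (34)]² = 85(m² + 1)
12m² + 68m + 63 = 0, so m = −9/2 or m = −7/6.
Through (17, −34) these give 9x + 2y = 85 and 7x + 6y = −85.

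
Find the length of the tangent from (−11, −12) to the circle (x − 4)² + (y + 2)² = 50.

Centre (4, −2), r² = 50. |PO|² = (−15)² + (−10)² = 325.
Power of the point: PT² = |PO|² − r² = 275, so PT = 5√11.

5√11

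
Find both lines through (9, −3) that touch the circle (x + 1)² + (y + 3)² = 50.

Let a tangent through (9, −3) have slope m. Its distance from (−1, −3) must equal 5√2:
[m·(−10) − (0)]² = 50(m² + 1)
m² − 1 = 0, so m = 1 or m = −1.
With m = 1: x − y = 12. With m = −1: x + y = 6.

x − y = 12 and x + y = 6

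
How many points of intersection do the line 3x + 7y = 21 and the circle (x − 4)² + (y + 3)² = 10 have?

0

d² = (3·4 + 7·(−3) − (21))²/58 = 450/29; r² = 10.
Since d² > r², the line lies outside the circle.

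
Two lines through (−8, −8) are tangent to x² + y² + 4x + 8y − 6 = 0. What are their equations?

x + 5y = −48 and 5x − y = −32

Let a tangent through (−8, −8) have slope m. Its distance from (−2, −4) must equal √26:
[m·(6) − (4)]² = 26(m² + 1)
5m² − 24m − 5 = 0, so m = −1/5 or m = 5.
With m = −1/5: x + 5y = −48. With m = 5: 5x − y = −32.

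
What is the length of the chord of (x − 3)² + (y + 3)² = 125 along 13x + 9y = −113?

Express y = (−113 − 13x)/9 and substitute into the circle:
250x² + 1750x − 2000 = 0  ⟹  x² + 7x − 8 = 0
x = 1 or x = −8, giving (1, −14) and (−8, −1).
|(1, −14) − (−8, −1)| = √((9)² + (−13)²) = 5√10.

5√10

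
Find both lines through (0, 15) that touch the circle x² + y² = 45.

Let a tangent through (0, 15) have slope m. Its distance from (0, 0) must equal 3√5:
[m·(0) − (−15)]² = 45(m² + 1)
m² − 4 = 0, so m = −2 or m = 2.
With m = −2: 2x + y = 15. With m = 2: 2x − y = −15.

2x + y = 15 and 2x − y = −15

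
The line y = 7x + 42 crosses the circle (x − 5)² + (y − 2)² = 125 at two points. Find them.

(−6, 0) and (−5, 7)

Substitute y = 7x + 42:
50x² + 550x + 1500 = 0  ⟹  x² + 11x + 30 = 0
x = −5 or x = −6, giving (−5, 7) and (−6, 0).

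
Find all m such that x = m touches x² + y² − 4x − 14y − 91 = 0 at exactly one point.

m = −10 or m = 14

For a tangent, require d(centre, line) = r = 12.
|1·2 + 0·7 − m| / √1 = 12
|m − (2)| = 12, so m = 14 or m = −10.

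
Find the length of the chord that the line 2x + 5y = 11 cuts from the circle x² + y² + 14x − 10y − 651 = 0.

Centre (−7, 5), r² = 725. Perpendicular distance d from centre to line = |0| / √29 = 0/√29.
Half the chord is √(r² − d²) = √(725), so the full chord is 10√29.

10√29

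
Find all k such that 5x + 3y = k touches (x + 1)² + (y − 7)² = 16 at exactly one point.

k = 16 ± 4√34

The line touches the circle iff its distance from (−1, 7) is 4:
|5·(−1) + 3·7 − k| / √34 = 4
|k − (16)| = 4√34.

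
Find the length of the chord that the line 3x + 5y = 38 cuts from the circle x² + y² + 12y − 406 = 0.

6√34

Centre (0, −6), r² = 442. Perpendicular distance d from centre to line = |−68| / √34 = 68/√34.
Chord = 2√(r² − d²) = 2·√(306) = 6√34.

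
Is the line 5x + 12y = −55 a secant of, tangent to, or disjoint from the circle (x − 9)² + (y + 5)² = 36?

secant

Substituting the line into the circle gives 169x² − 2642x + 6505 = 0.
Discriminant = (−2642)² − 4·169·(6505) = 2582784 > 0.
Two real roots: the line is a secant.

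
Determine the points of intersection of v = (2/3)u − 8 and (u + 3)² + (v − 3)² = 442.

(−12, −16) and (18, 4)

Express v = (−24 + 2u)/3 and substitute into the circle:
13u² − 78u − 2808 = 0  ⟹  u² − 6u − 216 = 0
u = 18 or u = −12, giving (18, 4) and (−12, −16).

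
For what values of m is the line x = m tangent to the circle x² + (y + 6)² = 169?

m = −13 or m = 13

The line touches the circle iff its distance from (0, −6) is 13:
|1·0 + 0·(−6) − m| / √1 = 13
|m| = 13, so m = 13 or m = −13.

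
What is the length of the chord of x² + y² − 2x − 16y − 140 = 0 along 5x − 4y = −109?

2√41

Express y = (109 + 5x)/4 and substitute into the circle:
41x² + 738x + 2665 = 0  ⟹  x² + 18x + 65 = 0
x = −5 or x = −13, giving (−5, 21) and (−13, 11).
|(−5, 21) − (−13, 11)| = √((8)² + (10)²) = 2√41.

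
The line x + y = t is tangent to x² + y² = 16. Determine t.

For a tangent, require d(centre, line) = r = 4.
|1·0 + 1·0 − t| / √2 = 4
|t| = 4√2.

t = ±4√2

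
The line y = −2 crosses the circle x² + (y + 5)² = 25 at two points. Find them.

From the line, y = −2. Substituting:
x² − 16 = 0
x = 4 or x = −4, giving (4, −2) and (−4, −2).

(−4, −2) and (4, −2)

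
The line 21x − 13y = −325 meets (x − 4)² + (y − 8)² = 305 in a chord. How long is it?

√610

Express y = (325 + 21x)/13 and substitute into the circle:
610x² + 7930x = 0  ⟹  x² + 13x = 0
x = 0 or x = −13, giving (0, 25) and (−13, 4).
Chord length = distance between (0, 25) and (−13, 4) = √610 = √610.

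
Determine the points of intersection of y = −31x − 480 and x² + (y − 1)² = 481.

From the line, y = −31x − 480. Substituting:
962x² + 29822x + 230880 = 0  ⟹  x² + 31x + 240 = 0
x = −15 or x = −16, giving (−15, −15) and (−16, 16).

(−16, 16) and (−15, −15)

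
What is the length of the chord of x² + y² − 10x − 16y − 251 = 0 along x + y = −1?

The distance from (5, 8) to the line is 14/√2, and r² = 340.
Half the chord is √(r² − d²) = √(242), so the full chord is 22√2.

22√2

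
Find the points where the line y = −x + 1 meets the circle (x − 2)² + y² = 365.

(−12, 13) and (15, −14)

Express y = −x + 1 and substitute into the circle:
2x² − 6x − 360 = 0  ⟹  x² − 3x − 180 = 0
x = 15 or x = −12, giving (15, −14) and (−12, 13).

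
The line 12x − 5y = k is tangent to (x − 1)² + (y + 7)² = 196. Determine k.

Tangency holds when the distance from the centre (1, −7) to the line equals the radius 14:
|12·1 − 5·(−7) − k| / √169 = 14
|k − (47)| = 14·13, so k = 229 or k = −135.

k = −135 or k = 229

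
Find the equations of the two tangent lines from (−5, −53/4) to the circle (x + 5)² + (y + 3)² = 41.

A line y − (−53/4) = m(x − (−5)) is tangent when its distance from (−5, −3) is √41:
(0m − (41/4))² = 41(m² + 1)
16m² − 25 = 0, so m = −5/4 or m = 5/4.
Through (−5, −53/4) these give 5x + 4y = −78 and 5x − 4y = 28.

5x + 4y = −78 and 5x − 4y = 28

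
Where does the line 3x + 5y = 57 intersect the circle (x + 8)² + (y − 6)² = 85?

From the line, y = (57 − 3x)/5. Substituting:
34x² + 238x + 204 = 0  ⟹  x² + 7x + 6 = 0
x = −1 or x = −6, giving (−1, 12) and (−6, 15).

(−6, 15) and (−1, 12)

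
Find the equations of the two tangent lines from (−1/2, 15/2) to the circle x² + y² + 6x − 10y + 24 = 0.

x + 3y = 22 and 3x + y = 6

Let a tangent through (−1/2, 15/2) have slope m. Its distance from (−3, 5) must equal √10:
[m·(−5/2) − (−5/2)]² = 10(m² + 1)
3m² + 10m + 3 = 0, so m = −1/3 or m = −3.
With m = −1/3: x + 3y = 22. With m = −3: 3x + y = 6.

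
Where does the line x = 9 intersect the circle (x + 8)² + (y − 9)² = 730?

The line gives x = 9. Substituting into the circle:
y² − 18y − 360 = 0
y = 30 or y = −12, giving (9, 30) and (9, −12).

(9, −12) and (9, 30)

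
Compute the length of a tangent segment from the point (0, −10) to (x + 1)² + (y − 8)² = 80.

7√5

Centre (−1, 8), r² = 80. |PO|² = (1)² + (−18)² = 325.
By the tangent–radius right angle, tangent length = √(|PO|² − r²) = √245 = 7√5.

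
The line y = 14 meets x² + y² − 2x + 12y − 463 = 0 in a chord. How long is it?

Substitute y = 14:
x² − 2x − 99 = 0
x = 11 or x = −9, giving (11, 14) and (−9, 14).
|(11, 14) − (−9, 14)| = √((20)² + (0)²) = 20.

20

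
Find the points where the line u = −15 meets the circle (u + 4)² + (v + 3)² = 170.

The line gives u = −15. Substituting into the circle:
v² + 6v − 40 = 0
v = 4 or v = −10, giving (−15, 4) and (−15, −10).

(−15, −10) and (−15, 4)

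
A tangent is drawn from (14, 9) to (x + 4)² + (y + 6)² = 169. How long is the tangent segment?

Centre (−4, −6), r² = 169. |PO|² = (18)² + (15)² = 549.
By the tangent–radius right angle, tangent length = √(|PO|² − r²) = √380 = 2√95.

2√95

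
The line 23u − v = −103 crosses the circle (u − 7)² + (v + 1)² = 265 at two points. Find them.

From the line, v = 23u + 103. Substituting:
530u² + 4770u + 10600 = 0  ⟹  u² + 9u + 20 = 0
u = −4 or u = −5, giving (−4, 11) and (−5, −12).

(−5, −12) and (−4, 11)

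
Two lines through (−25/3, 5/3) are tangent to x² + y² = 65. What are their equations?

Write the tangent as mx − y + (5/3 − m·(−25/3)) = 0 and set its distance from the centre to √65:
(25/3m − (−5/3))² = 65(m² + 1)
4m² + 25m − 56 = 0, so m = 7/4 or m = −8.
Through (−25/3, 5/3) these give 7x − 4y = −65 and 8x + y = −65.

7x − 4y = −65 and 8x + y = −65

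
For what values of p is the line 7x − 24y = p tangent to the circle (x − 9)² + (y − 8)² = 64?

p = −329 or p = 71

The line touches the circle iff its distance from (9, 8) is 8:
|7·9 − 24·8 − p| / √625 = 8
|p − (−129)| = 8·25, so p = 71 or p = −329.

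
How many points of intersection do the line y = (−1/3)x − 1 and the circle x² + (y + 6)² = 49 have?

2

Substituting the line into the circle gives 10x² − 30x − 216 = 0.
Δ = 900 − (−8640) = 9540.
Two real roots: the line is a secant.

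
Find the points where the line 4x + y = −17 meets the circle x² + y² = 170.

Substitute y = −4x − 17:
17x² + 136x + 119 = 0  ⟹  x² + 8x + 7 = 0
x = −1 or x = −7, giving (−1, −13) and (−7, 11).

(−7, 11) and (−1, −13)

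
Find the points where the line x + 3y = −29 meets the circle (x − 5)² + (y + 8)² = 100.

(−5, −8) and (13, −14)

From the line, y = (−29 − x)/3. Substituting:
10x² − 80x − 650 = 0  ⟹  x² − 8x − 65 = 0
x = 13 or x = −5, giving (13, −14) and (−5, −8).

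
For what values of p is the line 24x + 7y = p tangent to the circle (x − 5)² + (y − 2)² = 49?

p = −41 or p = 309

Tangency holds when the distance from the centre (5, 2) to the line equals the radius 7:
|24·5 + 7·2 − p| / √625 = 7
|p − (134)| = 7·25, so p = 309 or p = −41.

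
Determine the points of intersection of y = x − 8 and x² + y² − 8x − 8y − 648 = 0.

(−10, −18) and (26, 18)

From the line, y = x − 8. Substituting:
2x² − 32x − 520 = 0  ⟹  x² − 16x − 260 = 0
x = 26 or x = −10, giving (26, 18) and (−10, −18).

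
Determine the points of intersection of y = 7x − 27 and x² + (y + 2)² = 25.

(3, −6) and (4, 1)

From the line, y = 7x − 27. Substituting:
50x² − 350x + 600 = 0  ⟹  x² − 7x + 12 = 0
x = 4 or x = 3, giving (4, 1) and (3, −6).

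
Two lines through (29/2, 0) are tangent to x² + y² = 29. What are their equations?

Write the tangent as mx − y + (0 − m·(29/2)) = 0 and set its distance from the centre to √29:
[m·(−29/2) − (0)]² = 29(m² + 1)
25m² − 4 = 0, so m = −2/5 or m = 2/5.
With m = −2/5: 2x + 5y = 29. With m = 2/5: 2x − 5y = 29.

2x + 5y = 29 and 2x − 5y = 29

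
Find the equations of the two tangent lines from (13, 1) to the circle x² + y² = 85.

Write the tangent as mx − y + (1 − m·(13)) = 0 and set its distance from the centre to √85:
[m·(−13) − (−1)]² = 85(m² + 1)
42m² − 13m − 42 = 0, so m = −6/7 or m = 7/6.
With m = −6/7: 6x + 7y = 85. With m = 7/6: 7x − 6y = 85.

6x + 7y = 85 and 7x − 6y = 85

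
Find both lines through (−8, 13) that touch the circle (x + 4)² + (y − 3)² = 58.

7x − 3y = −95 and 3x + 7y = 67

Let a tangent through (−8, 13) have slope m. Its distance from (−4, 3) must equal √58:
(4m − (−10))² = 58(m² + 1)
21m² − 40m − 21 = 0, so m = 7/3 or m = −3/7.
Through (−8, 13) these give 7x − 3y = −95 and 3x + 7y = 67.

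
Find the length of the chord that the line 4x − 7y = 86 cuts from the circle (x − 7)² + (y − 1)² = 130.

Express y = (−86 + 4x)/7 and substitute into the circle:
65x² − 1430x + 4680 = 0  ⟹  x² − 22x + 72 = 0
x = 18 or x = 4, giving (18, −2) and (4, −10).
|(18, −2) − (4, −10)| = √((14)² + (8)²) = 2√65.

2√65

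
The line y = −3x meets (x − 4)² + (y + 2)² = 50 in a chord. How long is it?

From the line, y = −3x. Substituting:
10x² − 20x − 30 = 0  ⟹  x² − 2x − 3 = 0
x = 3 or x = −1, giving (3, −9) and (−1, 3).
|(3, −9) − (−1, 3)| = √((4)² + (−12)²) = 4√10.

4√10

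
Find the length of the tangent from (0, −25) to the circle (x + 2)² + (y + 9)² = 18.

11√2

Centre (−2, −9), r² = 18. |PO|² = (2)² + (−16)² = 260.
Power of the point: PT² = |PO|² − r² = 242, so PT = 11√2.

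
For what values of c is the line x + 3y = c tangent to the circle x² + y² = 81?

For a tangent, require d(centre, line) = r = 9.
|1·0 + 3·0 − c| / √10 = 9
|c| = 9√10.

c = ±9√10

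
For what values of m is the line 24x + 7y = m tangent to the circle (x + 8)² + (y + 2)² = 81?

m = −431 or m = 19

For a tangent, require d(centre, line) = r = 9.
|24·(−8) + 7·(−2) − m| / √625 = 9
|m − (−206)| = 9·25, so m = 19 or m = −431.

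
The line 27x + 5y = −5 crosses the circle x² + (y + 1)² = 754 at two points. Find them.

(−5, 26) and (5, −28)

Express y = (−5 − 27x)/5 and substitute into the circle:
754x² − 18850 = 0  ⟹  x² − 25 = 0
x = 5 or x = −5, giving (5, −28) and (−5, 26).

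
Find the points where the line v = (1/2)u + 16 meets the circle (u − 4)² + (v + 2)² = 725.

(−22, 5) and (14, 23)

From the line, v = (32 + u)/2. Substituting:
5u² + 40u − 1540 = 0  ⟹  u² + 8u − 308 = 0
u = 14 or u = −22, giving (14, 23) and (−22, 5).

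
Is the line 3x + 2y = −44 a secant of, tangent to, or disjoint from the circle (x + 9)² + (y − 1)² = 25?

Substituting the line into the circle gives 13x² + 348x + 2340 = 0.
Discriminant = (348)² − 4·13·(2340) = −576 < 0.
No real roots: the line does not meet the circle.

disjoint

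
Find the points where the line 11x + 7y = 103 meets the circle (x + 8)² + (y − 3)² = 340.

(−4, 21) and (10, −1)

From the line, y = (103 − 11x)/7. Substituting:
170x² − 1020x − 6800 = 0  ⟹  x² − 6x − 40 = 0
x = 10 or x = −4, giving (10, −1) and (−4, 21).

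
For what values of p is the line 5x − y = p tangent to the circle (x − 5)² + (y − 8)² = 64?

The line touches the circle iff its distance from (5, 8) is 8:
|5·5 − 1·8 − p| / √26 = 8
|p − (17)| = 8√26.

p = 17 ± 8√26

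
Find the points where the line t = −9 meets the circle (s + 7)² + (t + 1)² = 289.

Substitute t = −9:
s² + 14s − 176 = 0
s = 8 or s = −22, giving (8, −9) and (−22, −9).

(−22, −9) and (8, −9)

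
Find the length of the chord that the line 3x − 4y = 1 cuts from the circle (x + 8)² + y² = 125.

20

From the line, y = (−1 + 3x)/4. Substituting:
25x² + 250x − 975 = 0  ⟹  x² + 10x − 39 = 0
x = 3 or x = −13, giving (3, 2) and (−13, −10).
Chord length = distance between (3, 2) and (−13, −10) = √400 = 20.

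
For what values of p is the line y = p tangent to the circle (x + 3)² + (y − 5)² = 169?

For a tangent, require d(centre, line) = r = 13.
|0·(−3) + 1·5 − p| / √1 = 13
|p − (5)| = 13, so p = 18 or p = −8.

p = −8 or p = 18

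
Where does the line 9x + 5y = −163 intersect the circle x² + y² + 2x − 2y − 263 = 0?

Substitute y = (−163 − 9x)/5:
106x² + 3074x + 21624 = 0  ⟹  x² + 29x + 204 = 0
x = −12 or x = −17, giving (−12, −11) and (−17, −2).

(−17, −2) and (−12, −11)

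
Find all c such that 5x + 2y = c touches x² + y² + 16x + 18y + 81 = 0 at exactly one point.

The line touches the circle iff its distance from (−8, −9) is 8:
|5·(−8) + 2·(−9) − c| / √29 = 8
|c − (−58)| = 8√29.

c = −58 ± 8√29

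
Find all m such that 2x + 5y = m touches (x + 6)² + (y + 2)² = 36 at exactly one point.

m = −22 ± 6√29

For a tangent, require d(centre, line) = r = 6.
|2·(−6) + 5·(−2) − m| / √29 = 6
|m − (−22)| = 6√29.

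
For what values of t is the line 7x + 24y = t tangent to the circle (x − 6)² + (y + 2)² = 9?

t = −81 or t = 69

The line touches the circle iff its distance from (6, −2) is 3:
|7·6 + 24·(−2) − t| / √625 = 3
|t − (−6)| = 3·25, so t = 69 or t = −81.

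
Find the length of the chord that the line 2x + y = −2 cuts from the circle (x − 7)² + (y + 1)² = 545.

The distance from (7, −1) to the line is 15/√5, and r² = 545.
Chord = 2√(r² − d²) = 2·√(500) = 20√5.

20√5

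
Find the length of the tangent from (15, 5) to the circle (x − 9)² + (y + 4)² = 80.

The centre is (9, −4) and r = 4√5. The square of the distance from P to the centre is 36 + 81 = 117.
Power of the point: PT² = |PO|² − r² = 37, so PT = √37.

√37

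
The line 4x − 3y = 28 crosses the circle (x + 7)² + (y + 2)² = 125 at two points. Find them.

(−2, −12) and (4, −4)

From the line, y = (−28 + 4x)/3. Substituting:
25x² − 50x − 200 = 0  ⟹  x² − 2x − 8 = 0
x = 4 or x = −2, giving (4, −4) and (−2, −12).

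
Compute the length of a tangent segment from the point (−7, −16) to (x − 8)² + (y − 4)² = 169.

2√114

The centre is (8, 4) and r = 13. The square of the distance from P to the centre is 225 + 400 = 625.
By the tangent–radius right angle, tangent length = √(|PO|² − r²) = √456 = 2√114.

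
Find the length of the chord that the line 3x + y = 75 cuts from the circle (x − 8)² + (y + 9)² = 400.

4√10

Centre (8, −9), r² = 400. Perpendicular distance d from centre to line = |−60| / √10 = 60/√10.
Half the chord is √(r² − d²) = √(40), so the full chord is 4√10.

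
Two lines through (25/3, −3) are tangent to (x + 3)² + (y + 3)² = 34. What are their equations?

3x − 5y = 40 and 3x + 5y = 10

Let a tangent through (25/3, −3) have slope m. Its distance from (−3, −3) must equal √34:
(−34/3m − (0))² = 34(m² + 1)
25m² − 9 = 0, so m = 3/5 or m = −3/5.
Through (25/3, −3) these give 3x − 5y = 40 and 3x + 5y = 10.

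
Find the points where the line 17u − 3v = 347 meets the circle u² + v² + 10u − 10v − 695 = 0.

(19, −8) and (22, 9)

Express v = (−347 + 17u)/3 and substitute into the circle:
298u² − 12218u + 124564 = 0  ⟹  u² − 41u + 418 = 0
u = 22 or u = 19, giving (22, 9) and (19, −8).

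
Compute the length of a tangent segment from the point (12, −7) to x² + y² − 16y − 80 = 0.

The centre is (0, 8) and r = 12. The square of the distance from P to the centre is 144 + 225 = 369.
The tangent meets the radius at right angles, so tangent² = |PO|² − r² = 369 − 144 = 225.

15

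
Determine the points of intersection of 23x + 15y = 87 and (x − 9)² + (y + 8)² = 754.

Express y = (87 − 23x)/15 and substitute into the circle:
754x² − 13572x − 108576 = 0  ⟹  x² − 18x − 144 = 0
x = 24 or x = −6, giving (24, −31) and (−6, 15).

(−6, 15) and (24, −31)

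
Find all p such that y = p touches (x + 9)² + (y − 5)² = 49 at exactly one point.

The line touches the circle iff its distance from (−9, 5) is 7:
|0·(−9) + 1·5 − p| / √1 = 7
|p − (5)| = 7, so p = 12 or p = −2.

p = −2 or p = 12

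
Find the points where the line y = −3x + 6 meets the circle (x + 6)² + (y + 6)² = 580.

(−4, 18) and (10, −24)

Substitute y = −3x + 6:
10x² − 60x − 400 = 0  ⟹  x² − 6x − 40 = 0
x = 10 or x = −4, giving (10, −24) and (−4, 18).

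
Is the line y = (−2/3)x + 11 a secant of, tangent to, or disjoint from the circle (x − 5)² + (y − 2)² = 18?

disjoint

Substituting the line into the circle gives 13x² − 198x + 792 = 0.
Δ = 39204 − 41184 = −1980.
No real roots: the line does not meet the circle.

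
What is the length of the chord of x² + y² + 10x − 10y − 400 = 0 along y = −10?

30

Centre (−5, 5), r² = 450. Perpendicular distance d from centre to line = |15| / √1 = 15.
Half the chord is √(r² − d²) = √(225), so the full chord is 30.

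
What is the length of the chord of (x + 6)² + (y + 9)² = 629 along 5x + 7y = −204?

5√74

The distance from (−6, −9) to the line is 111/√74, and r² = 629.
Chord = 2√(r² − d²) = 2·√(925/2) = 5√74.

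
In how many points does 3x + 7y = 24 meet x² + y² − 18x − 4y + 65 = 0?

Substituting the line into the circle gives 58x² − 942x + 3089 = 0.
Δ = 887364 − 716648 = 170716.
Two real roots: the line is a secant.

2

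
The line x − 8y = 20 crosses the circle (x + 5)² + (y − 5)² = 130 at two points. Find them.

Express y = (−20 + x)/8 and substitute into the circle:
65x² + 520x − 3120 = 0  ⟹  x² + 8x − 48 = 0
x = 4 or x = −12, giving (4, −2) and (−12, −4).

(−12, −4) and (4, −2)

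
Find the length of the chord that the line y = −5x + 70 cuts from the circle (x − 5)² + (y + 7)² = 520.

Centre (5, −7), r² = 520. Perpendicular distance d from centre to line = |−52| / √26 = 52/√26.
Half the chord is √(r² − d²) = √(416), so the full chord is 8√26.

8√26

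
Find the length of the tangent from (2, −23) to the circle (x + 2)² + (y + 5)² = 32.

With centre O = (−2, −5), |OP|² = 340 and r² = 32.
Power of the point: PT² = |PO|² − r² = 308, so PT = 2√77.

2√77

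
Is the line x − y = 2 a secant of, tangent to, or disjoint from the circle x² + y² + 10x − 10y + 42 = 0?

d² = (1·(−5) − 1·5 − (2))²/2 = 72; r² = 8.
Since d² > r², the line lies outside the circle.

disjoint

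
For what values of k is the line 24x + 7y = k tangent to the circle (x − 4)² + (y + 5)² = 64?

k = −139 or k = 261

For a tangent, require d(centre, line) = r = 8.
|24·4 + 7·(−5) − k| / √625 = 8
|k − (61)| = 8·25, so k = 261 or k = −139.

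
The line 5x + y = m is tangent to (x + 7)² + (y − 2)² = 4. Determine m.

m = −33 ± 2√26

Tangency holds when the distance from the centre (−7, 2) to the line equals the radius 2:
|5·(−7) + 1·2 − m| / √26 = 2
|m − (−33)| = 2√26.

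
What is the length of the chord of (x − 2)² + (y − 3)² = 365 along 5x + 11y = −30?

Substitute y = (−30 − 5x)/11:
146x² + 146x − 39712 = 0  ⟹  x² + x − 272 = 0
x = 16 or x = −17, giving (16, −10) and (−17, 5).
|(16, −10) − (−17, 5)| = √((33)² + (−15)²) = 3√146.

3√146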